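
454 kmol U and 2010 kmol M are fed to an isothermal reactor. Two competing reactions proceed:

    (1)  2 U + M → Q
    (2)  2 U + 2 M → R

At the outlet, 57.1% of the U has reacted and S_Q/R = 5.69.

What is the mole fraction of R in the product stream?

Conversion of U: U consumed = 0.571 × 454 = 259.2 kmol = 2ξ₁ + 2ξ₂.
Selectivity: 1ξ₁ / (1ξ₂) = 5.69 → ξ₁ = 5.69 ξ₂.
Substitute: (2·5.69 + 2) ξ₂ = 259.2 → ξ₂ = 19.37 kmol, ξ₁ = 110.2 kmol.
Outlet amounts (n = n₀ + Σ ν·ξ):
  U: 454 − 2(110.2) − 2(19.37) = 194.8
  M: 2010 − 1(110.2) − 2(19.37) = 1861
  Q: 0 + 1(110.2) = 110.2
  R: 0 + 1(19.37) = 19.37
Total out = 2185 kmol; y_R = 19.37 / 2185 = 0.008866.

0.00887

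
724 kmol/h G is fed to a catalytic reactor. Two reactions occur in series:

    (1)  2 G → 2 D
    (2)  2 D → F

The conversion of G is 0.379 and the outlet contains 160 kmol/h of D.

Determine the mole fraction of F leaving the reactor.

0.0858

Conversion of G: G consumed = 2ξ₁ = 0.379 × 724 → ξ₁ = 137.2 kmol/h.
D balance: n_D = 0 + 2ξ₁ − 2ξ₂ = 160 → ξ₂ = (2·137.2 − 160)/2 = 57.2 kmol/h.
Outlet amounts (n = n₀ + Σ ν·ξ):
  G: 724 − 2(137.2) = 449.6
  D: 0 + 2(137.2) − 2(57.2) = 160
  F: 0 + 1(57.2) = 57.2
Total out = 666.8 kmol/h; y_F = 57.2 / 666.8 = 0.08578.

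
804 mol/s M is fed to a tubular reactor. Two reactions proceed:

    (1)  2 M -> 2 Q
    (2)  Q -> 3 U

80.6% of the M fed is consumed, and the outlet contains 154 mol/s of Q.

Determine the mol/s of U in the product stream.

Conversion of M: M consumed = 2ξ₁ = 0.806 × 804 → ξ₁ = 324 mol/s.
Q balance: n_Q = 0 + 2ξ₁ − 1ξ₂ = 154 → ξ₂ = (2·324 − 154)/1 = 494 mol/s.
Outlet amounts (n = n₀ + Σ ν·ξ):
  M: 804 − 2(324) = 156
  Q: 0 + 2(324) − 1(494) = 154
  U: 0 + 3(494) = 1482

1480 mol/s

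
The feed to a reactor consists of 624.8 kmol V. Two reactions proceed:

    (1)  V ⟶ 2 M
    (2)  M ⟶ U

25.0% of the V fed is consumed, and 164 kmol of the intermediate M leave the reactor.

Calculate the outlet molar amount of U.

Conversion of V: V consumed = 1ξ₁ = 0.25 × 624.8 → ξ₁ = 156.2 kmol.
M balance: n_M = 0 + 2ξ₁ − 1ξ₂ = 164 → ξ₂ = (2·156.2 − 164)/1 = 148.4 kmol.
Outlet amounts (n = n₀ + Σ ν·ξ):
  V: 624.8 − 1(156.2) = 468.6
  M: 0 + 2(156.2) − 1(148.4) = 164
  U: 0 + 1(148.4) = 148.4

148 kmol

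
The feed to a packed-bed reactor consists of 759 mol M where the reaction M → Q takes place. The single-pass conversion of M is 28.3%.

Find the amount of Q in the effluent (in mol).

M reacted = 0.283 × 759 = 214.8 mol; ν_M = −1, so ξ = 214.8/1 = 214.8 mol.
Outlet amounts (n = n₀ + ν ξ):
  M: 759 − 1(214.8) = 544.2
  Q: 0 + 1(214.8) = 214.8

215 mol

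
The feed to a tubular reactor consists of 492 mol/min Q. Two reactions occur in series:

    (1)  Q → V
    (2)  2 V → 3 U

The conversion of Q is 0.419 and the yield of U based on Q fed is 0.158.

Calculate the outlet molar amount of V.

154 mol/min

Conversion of Q: Q consumed = 1ξ₁ = 0.419 × 492 → ξ₁ = 206.1 mol/min.
Yield of U: 3ξ₂ / 492 = 0.158 → ξ₂ = 25.91 mol/min.
Outlet amounts (n = n₀ + Σ ν·ξ):
  Q: 492 − 1(206.1) = 285.9
  V: 0 + 1(206.1) − 2(25.91) = 154.3
  U: 0 + 3(25.91) = 77.74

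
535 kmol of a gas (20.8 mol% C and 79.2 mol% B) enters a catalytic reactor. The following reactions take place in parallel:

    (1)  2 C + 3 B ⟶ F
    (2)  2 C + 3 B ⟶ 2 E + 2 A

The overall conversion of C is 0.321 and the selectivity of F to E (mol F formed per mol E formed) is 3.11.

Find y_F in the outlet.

0.0327

Conversion of C: C consumed = 0.321 × 111.3 = 35.72 kmol = 2ξ₁ + 2ξ₂.
Selectivity: 1ξ₁ / (2ξ₂) = 3.11 → ξ₁ = 6.22 ξ₂.
Substitute: (2·6.22 + 2) ξ₂ = 35.72 → ξ₂ = 2.474 kmol, ξ₁ = 15.39 kmol.
Outlet amounts (n = n₀ + Σ ν·ξ):
  C: 111.3 − 2(15.39) − 2(2.474) = 75.56
  B: 423.7 − 3(15.39) − 3(2.474) = 370.1
  F: 0 + 1(15.39) = 15.39
  E: 0 + 2(2.474) = 4.947
  A: 0 + 2(2.474) = 4.947
Total out = 471 kmol; y_F = 15.39 / 471 = 0.03267.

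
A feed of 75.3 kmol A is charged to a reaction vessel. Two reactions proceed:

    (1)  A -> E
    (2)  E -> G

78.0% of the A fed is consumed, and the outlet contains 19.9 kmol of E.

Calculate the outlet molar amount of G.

38.8 kmol

Conversion of A: A consumed = 1ξ₁ = 0.78 × 75.3 → ξ₁ = 58.73 kmol.
E balance: n_E = 0 + 1ξ₁ − 1ξ₂ = 19.9 → ξ₂ = (1·58.73 − 19.9)/1 = 38.83 kmol.
Outlet amounts (n = n₀ + Σ ν·ξ):
  A: 75.3 − 1(58.73) = 16.57
  E: 0 + 1(58.73) − 1(38.83) = 19.9
  G: 0 + 1(38.83) = 38.83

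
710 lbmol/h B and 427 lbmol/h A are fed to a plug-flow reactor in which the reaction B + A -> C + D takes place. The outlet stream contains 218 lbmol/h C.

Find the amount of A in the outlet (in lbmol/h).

For C: n = n₀ + 1ξ → 218 = 0 + 1ξ, giving ξ = 218 lbmol/h.
Outlet amounts (n = n₀ + ν ξ):
  B: 710 − 1(218) = 492
  A: 427 − 1(218) = 209
  C: 0 + 1(218) = 218
  D: 0 + 1(218) = 218

209 lbmol/h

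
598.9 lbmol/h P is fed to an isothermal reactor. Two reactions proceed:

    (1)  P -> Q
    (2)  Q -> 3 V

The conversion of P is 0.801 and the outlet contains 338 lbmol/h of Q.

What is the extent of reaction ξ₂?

ξ₂ = 142 lbmol/h

Conversion of P: P consumed = 1ξ₁ = 0.801 × 598.9 → ξ₁ = 479.7 lbmol/h.
Q balance: n_Q = 0 + 1ξ₁ − 1ξ₂ = 338 → ξ₂ = (1·479.7 − 338)/1 = 141.7 lbmol/h.
Outlet amounts (n = n₀ + Σ ν·ξ):
  P: 598.9 − 1(479.7) = 119.2
  Q: 0 + 1(479.7) − 1(141.7) = 338
  V: 0 + 3(141.7) = 425.2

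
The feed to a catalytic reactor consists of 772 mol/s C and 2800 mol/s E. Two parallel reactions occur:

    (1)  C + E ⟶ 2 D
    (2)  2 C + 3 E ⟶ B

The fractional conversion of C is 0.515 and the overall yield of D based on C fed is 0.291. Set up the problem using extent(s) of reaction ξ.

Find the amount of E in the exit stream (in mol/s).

2260 mol/s

Yield of D: 2ξ₁ / 772 = 0.291 → ξ₁ = 112.3 mol/s.
Conversion of C: 1ξ₁ + 2ξ₂ = 0.515 × 772 = 397.6 → ξ₂ = 142.6 mol/s.
Outlet amounts (n = n₀ + Σ ν·ξ):
  C: 772 − 1(112.3) − 2(142.6) = 374.4
  E: 2800 − 1(112.3) − 3(142.6) = 2260
  D: 0 + 2(112.3) = 224.7
  B: 0 + 1(142.6) = 142.6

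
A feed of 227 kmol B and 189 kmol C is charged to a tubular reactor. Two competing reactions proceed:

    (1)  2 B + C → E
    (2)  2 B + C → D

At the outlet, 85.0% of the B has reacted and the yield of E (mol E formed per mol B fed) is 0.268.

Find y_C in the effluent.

0.415

Yield of E: 1ξ₁ / 227 = 0.268 → ξ₁ = 60.84 kmol.
Conversion of B: 2ξ₁ + 2ξ₂ = 0.85 × 227 = 192.9 → ξ₂ = 35.64 kmol.
Outlet amounts (n = n₀ + Σ ν·ξ):
  B: 227 − 2(60.84) − 2(35.64) = 34.05
  C: 189 − 1(60.84) − 1(35.64) = 92.53
  E: 0 + 1(60.84) = 60.84
  D: 0 + 1(35.64) = 35.64
Total out = 223.1 kmol; y_C = 92.53 / 223.1 = 0.4148.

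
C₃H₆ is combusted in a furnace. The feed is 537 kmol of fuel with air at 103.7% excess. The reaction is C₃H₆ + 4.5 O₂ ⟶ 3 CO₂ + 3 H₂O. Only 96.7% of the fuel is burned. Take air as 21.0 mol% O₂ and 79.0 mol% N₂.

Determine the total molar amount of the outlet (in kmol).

Stoichiometric O₂ = 4.5 × 537 = 2416 kmol; O₂ fed = 2416 × 2.037 = 4922 kmol.
N₂ fed = 4922 × 79/21 = 18520 kmol.
Fuel reacted = 0.967 × 537 → ξ = 519.3 kmol.
Outlet (n = n₀ + ν ξ):
  C₃H₆: 537 − 1(519.3) = 17.72
  O₂: 4922 − 4.5(519.3) = 2586
  N₂: 18520 (inert)
  CO₂: 0 + 3(519.3) = 1558
  H₂O: 0 + 3(519.3) = 1558
Total out = 17.72 + 2586 + 18520 + 1558 + 1558 = 24240 kmol.

24200 kmol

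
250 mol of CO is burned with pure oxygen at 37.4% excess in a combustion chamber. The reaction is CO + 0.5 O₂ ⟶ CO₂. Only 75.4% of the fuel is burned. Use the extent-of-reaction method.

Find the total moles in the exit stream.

328 mol

Stoichiometric O₂ = 0.5 × 250 = 125 mol; O₂ fed = 125 × 1.374 = 171.8 mol.
Fuel reacted = 0.754 × 250 → ξ = 188.5 mol.
Outlet (n = n₀ + ν ξ):
  CO: 250 − 1(188.5) = 61.5
  O₂: 171.8 − 0.5(188.5) = 77.5
  CO₂: 0 + 1(188.5) = 188.5
Total out = 61.5 + 77.5 + 188.5 = 327.5 mol.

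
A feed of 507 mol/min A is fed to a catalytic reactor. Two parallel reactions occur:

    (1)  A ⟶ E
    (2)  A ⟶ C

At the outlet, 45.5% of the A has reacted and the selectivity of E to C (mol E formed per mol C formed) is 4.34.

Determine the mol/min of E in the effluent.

Conversion of A: A consumed = 0.455 × 507 = 230.7 mol/min = 1ξ₁ + 1ξ₂.
Selectivity: 1ξ₁ / (1ξ₂) = 4.34 → ξ₁ = 4.34 ξ₂.
Substitute: (1·4.34 + 1) ξ₂ = 230.7 → ξ₂ = 43.2 mol/min, ξ₁ = 187.5 mol/min.
Outlet amounts (n = n₀ + Σ ν·ξ):
  A: 507 − 1(187.5) − 1(43.2) = 276.3
  E: 0 + 1(187.5) = 187.5
  C: 0 + 1(43.2) = 43.2

187 mol/min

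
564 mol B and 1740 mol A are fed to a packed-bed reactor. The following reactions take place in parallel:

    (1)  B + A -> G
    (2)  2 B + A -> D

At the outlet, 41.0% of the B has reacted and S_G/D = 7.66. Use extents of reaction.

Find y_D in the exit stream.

0.0115

Conversion of B: B consumed = 0.41 × 564 = 231.2 mol = 1ξ₁ + 2ξ₂.
Selectivity: 1ξ₁ / (1ξ₂) = 7.66 → ξ₁ = 7.66 ξ₂.
Substitute: (1·7.66 + 2) ξ₂ = 231.2 → ξ₂ = 23.94 mol, ξ₁ = 183.4 mol.
Outlet amounts (n = n₀ + Σ ν·ξ):
  B: 564 − 1(183.4) − 2(23.94) = 332.8
  A: 1740 − 1(183.4) − 1(23.94) = 1533
  G: 0 + 1(183.4) = 183.4
  D: 0 + 1(23.94) = 23.94
Total out = 2073 mol; y_D = 23.94 / 2073 = 0.01155.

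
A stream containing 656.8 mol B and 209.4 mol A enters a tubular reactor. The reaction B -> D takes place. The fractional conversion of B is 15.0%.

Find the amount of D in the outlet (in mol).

98.5 mol

B reacted = 0.15 × 656.8 = 98.52 mol; ν_B = −1, so ξ = 98.52/1 = 98.52 mol.
Outlet amounts (n = n₀ + ν ξ):
  B: 656.8 − 1(98.52) = 558.3
  D: 0 + 1(98.52) = 98.52
  A: 209.4 (inert)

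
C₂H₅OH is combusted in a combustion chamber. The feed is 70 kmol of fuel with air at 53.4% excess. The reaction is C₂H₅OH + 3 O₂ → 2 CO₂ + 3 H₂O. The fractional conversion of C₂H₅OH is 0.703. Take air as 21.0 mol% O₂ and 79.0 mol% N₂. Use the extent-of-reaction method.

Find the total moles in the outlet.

Stoichiometric O₂ = 3 × 70 = 210 kmol; O₂ fed = 210 × 1.534 = 322.1 kmol.
N₂ fed = 322.1 × 79/21 = 1212 kmol.
Fuel reacted = 0.703 × 70 → ξ = 49.21 kmol.
Outlet (n = n₀ + ν ξ):
  C₂H₅OH: 70 − 1(49.21) = 20.79
  O₂: 322.1 − 3(49.21) = 174.5
  N₂: 1212 (inert)
  CO₂: 0 + 2(49.21) = 98.42
  H₂O: 0 + 3(49.21) = 147.6
Total out = 20.79 + 174.5 + 1212 + 98.42 + 147.6 = 1653 kmol.

1650 kmol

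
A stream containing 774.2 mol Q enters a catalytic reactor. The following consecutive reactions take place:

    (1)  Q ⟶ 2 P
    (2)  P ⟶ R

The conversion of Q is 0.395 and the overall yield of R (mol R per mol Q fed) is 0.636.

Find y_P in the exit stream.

Conversion of Q: Q consumed = 1ξ₁ = 0.395 × 774.2 → ξ₁ = 305.8 mol.
Yield of R: 1ξ₂ / 774.2 = 0.636 → ξ₂ = 492.4 mol.
Outlet amounts (n = n₀ + Σ ν·ξ):
  Q: 774.2 − 1(305.8) = 468.4
  P: 0 + 2(305.8) − 1(492.4) = 119.2
  R: 0 + 1(492.4) = 492.4
Total out = 1080 mol; y_P = 119.2 / 1080 = 0.1104.

0.11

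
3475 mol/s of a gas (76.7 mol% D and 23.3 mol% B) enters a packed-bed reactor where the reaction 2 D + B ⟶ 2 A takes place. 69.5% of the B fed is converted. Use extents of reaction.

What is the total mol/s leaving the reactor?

2910 mol/s

B reacted = 0.695 × 809.7 = 562.7 mol/s; ν_B = −1, so ξ = 562.7/1 = 562.7 mol/s.
Outlet amounts (n = n₀ + ν ξ):
  D: 2665 − 2(562.7) = 1540
  B: 809.7 − 1(562.7) = 247
  A: 0 + 2(562.7) = 1125
Total out = 1540 + 247 + 1125 = 2912 mol/s.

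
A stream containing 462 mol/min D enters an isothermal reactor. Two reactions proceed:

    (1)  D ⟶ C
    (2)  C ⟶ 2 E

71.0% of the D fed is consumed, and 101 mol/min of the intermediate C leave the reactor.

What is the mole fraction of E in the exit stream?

Conversion of D: D consumed = 1ξ₁ = 0.71 × 462 → ξ₁ = 328 mol/min.
C balance: n_C = 0 + 1ξ₁ − 1ξ₂ = 101 → ξ₂ = (1·328 − 101)/1 = 227 mol/min.
Outlet amounts (n = n₀ + Σ ν·ξ):
  D: 462 − 1(328) = 134
  C: 0 + 1(328) − 1(227) = 101
  E: 0 + 2(227) = 454
Total out = 689 mol/min; y_E = 454 / 689 = 0.659.

0.659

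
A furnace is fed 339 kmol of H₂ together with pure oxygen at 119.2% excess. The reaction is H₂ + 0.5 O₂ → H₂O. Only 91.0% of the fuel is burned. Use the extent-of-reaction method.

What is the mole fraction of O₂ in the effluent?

0.391

Stoichiometric O₂ = 0.5 × 339 = 169.5 kmol; O₂ fed = 169.5 × 2.192 = 371.5 kmol.
Fuel reacted = 0.91 × 339 → ξ = 308.5 kmol.
Outlet (n = n₀ + ν ξ):
  H₂: 339 − 1(308.5) = 30.51
  O₂: 371.5 − 0.5(308.5) = 217.3
  H₂O: 0 + 1(308.5) = 308.5
Total out = 556.3 kmol; y_O₂ = 217.3 / 556.3 = 0.3906.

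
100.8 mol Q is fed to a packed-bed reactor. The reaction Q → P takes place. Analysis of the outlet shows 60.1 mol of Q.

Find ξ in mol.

ξ = 40.7 mol

For Q: n = n₀ − 1ξ → 60.1 = 100.8 − 1ξ, giving ξ = 40.7 mol.
Outlet amounts (n = n₀ + ν ξ):
  Q: 100.8 − 1(40.7) = 60.1
  P: 0 + 1(40.7) = 40.7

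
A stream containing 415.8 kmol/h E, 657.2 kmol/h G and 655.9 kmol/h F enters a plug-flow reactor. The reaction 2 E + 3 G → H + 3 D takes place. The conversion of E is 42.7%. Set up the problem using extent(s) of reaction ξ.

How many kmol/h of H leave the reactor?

E reacted = 0.427 × 415.8 = 177.5 kmol/h; ν_E = −2, so ξ = 177.5/2 = 88.77 kmol/h.
Outlet amounts (n = n₀ + ν ξ):
  E: 415.8 − 2(88.77) = 238.3
  G: 657.2 − 3(88.77) = 390.9
  H: 0 + 1(88.77) = 88.77
  D: 0 + 3(88.77) = 266.3
  F: 655.9 (inert)

88.8 kmol/h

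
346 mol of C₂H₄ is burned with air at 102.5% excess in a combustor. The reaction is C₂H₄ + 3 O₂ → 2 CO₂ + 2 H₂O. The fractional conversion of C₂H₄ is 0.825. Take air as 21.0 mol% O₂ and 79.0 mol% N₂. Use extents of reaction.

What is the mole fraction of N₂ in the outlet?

Stoichiometric O₂ = 3 × 346 = 1038 mol; O₂ fed = 1038 × 2.025 = 2102 mol.
N₂ fed = 2102 × 79/21 = 7907 mol.
Fuel reacted = 0.825 × 346 → ξ = 285.4 mol.
Outlet (n = n₀ + ν ξ):
  C₂H₄: 346 − 1(285.4) = 60.55
  O₂: 2102 − 3(285.4) = 1246
  N₂: 7907 (inert)
  CO₂: 0 + 2(285.4) = 570.9
  H₂O: 0 + 2(285.4) = 570.9
Total out = 10360 mol; y_N₂ = 7907 / 10360 = 0.7636.

0.764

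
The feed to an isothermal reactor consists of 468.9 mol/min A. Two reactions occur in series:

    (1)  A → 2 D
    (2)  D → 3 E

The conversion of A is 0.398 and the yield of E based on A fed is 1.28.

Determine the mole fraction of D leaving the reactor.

Conversion of A: A consumed = 1ξ₁ = 0.398 × 468.9 → ξ₁ = 186.6 mol/min.
Yield of E: 3ξ₂ / 468.9 = 1.28 → ξ₂ = 200.1 mol/min.
Outlet amounts (n = n₀ + Σ ν·ξ):
  A: 468.9 − 1(186.6) = 282.3
  D: 0 + 2(186.6) − 1(200.1) = 173.2
  E: 0 + 3(200.1) = 600.2
Total out = 1056 mol/min; y_D = 173.2 / 1056 = 0.1641.

0.164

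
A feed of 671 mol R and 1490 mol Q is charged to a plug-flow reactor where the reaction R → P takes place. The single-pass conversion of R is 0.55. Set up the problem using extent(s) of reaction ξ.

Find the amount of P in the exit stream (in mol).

369 mol

R reacted = 0.55 × 671 = 369.1 mol; ν_R = −1, so ξ = 369.1/1 = 369.1 mol.
Outlet amounts (n = n₀ + ν ξ):
  R: 671 − 1(369.1) = 301.9
  P: 0 + 1(369.1) = 369.1
  Q: 1490 (inert)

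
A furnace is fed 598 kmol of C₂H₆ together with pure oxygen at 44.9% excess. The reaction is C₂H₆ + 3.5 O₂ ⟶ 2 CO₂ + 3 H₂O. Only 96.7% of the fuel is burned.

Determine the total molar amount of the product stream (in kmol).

3920 kmol

Stoichiometric O₂ = 3.5 × 598 = 2093 kmol; O₂ fed = 2093 × 1.449 = 3033 kmol.
Fuel reacted = 0.967 × 598 → ξ = 578.3 kmol.
Outlet (n = n₀ + ν ξ):
  C₂H₆: 598 − 1(578.3) = 19.73
  O₂: 3033 − 3.5(578.3) = 1009
  CO₂: 0 + 2(578.3) = 1157
  H₂O: 0 + 3(578.3) = 1735
Total out = 19.73 + 1009 + 1157 + 1735 = 3920 kmol.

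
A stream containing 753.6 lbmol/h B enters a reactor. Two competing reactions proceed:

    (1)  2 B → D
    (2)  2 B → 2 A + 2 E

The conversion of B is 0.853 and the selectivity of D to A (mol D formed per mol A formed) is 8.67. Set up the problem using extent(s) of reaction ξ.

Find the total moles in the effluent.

Conversion of B: B consumed = 0.853 × 753.6 = 642.8 lbmol/h = 2ξ₁ + 2ξ₂.
Selectivity: 1ξ₁ / (2ξ₂) = 8.67 → ξ₁ = 17.34 ξ₂.
Substitute: (2·17.34 + 2) ξ₂ = 642.8 → ξ₂ = 17.53 lbmol/h, ξ₁ = 303.9 lbmol/h.
Outlet amounts (n = n₀ + Σ ν·ξ):
  B: 753.6 − 2(303.9) − 2(17.53) = 110.8
  D: 0 + 1(303.9) = 303.9
  A: 0 + 2(17.53) = 35.05
  E: 0 + 2(17.53) = 35.05
Total out = 110.8 + 303.9 + 35.05 + 35.05 = 484.8 lbmol/h.

485 lbmol/h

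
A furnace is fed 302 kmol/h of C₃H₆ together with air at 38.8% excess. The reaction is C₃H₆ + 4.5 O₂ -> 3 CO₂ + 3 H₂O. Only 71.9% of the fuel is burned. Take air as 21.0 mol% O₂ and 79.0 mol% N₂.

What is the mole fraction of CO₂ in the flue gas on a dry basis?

Stoichiometric O₂ = 4.5 × 302 = 1359 kmol/h; O₂ fed = 1359 × 1.388 = 1886 kmol/h.
N₂ fed = 1886 × 79/21 = 7096 kmol/h.
Fuel reacted = 0.719 × 302 → ξ = 217.1 kmol/h.
Outlet (n = n₀ + ν ξ):
  C₃H₆: 302 − 1(217.1) = 84.86
  O₂: 1886 − 4.5(217.1) = 909.2
  N₂: 7096 (inert)
  CO₂: 0 + 3(217.1) = 651.4
  H₂O: 0 + 3(217.1) = 651.4
Dry total = 8741 kmol/h; y_CO₂ (dry) = 651.4 / 8741 = 0.07452.

0.0745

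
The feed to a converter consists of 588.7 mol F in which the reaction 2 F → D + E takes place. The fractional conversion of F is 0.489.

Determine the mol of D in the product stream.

144 mol

F reacted = 0.489 × 588.7 = 287.9 mol; ν_F = −2, so ξ = 287.9/2 = 143.9 mol.
Outlet amounts (n = n₀ + ν ξ):
  F: 588.7 − 2(143.9) = 300.8
  D: 0 + 1(143.9) = 143.9
  E: 0 + 1(143.9) = 143.9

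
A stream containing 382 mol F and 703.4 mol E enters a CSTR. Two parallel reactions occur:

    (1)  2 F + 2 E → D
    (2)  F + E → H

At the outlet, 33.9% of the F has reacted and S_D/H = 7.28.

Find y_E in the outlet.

0.641

Conversion of F: F consumed = 0.339 × 382 = 129.5 mol = 2ξ₁ + 1ξ₂.
Selectivity: 1ξ₁ / (1ξ₂) = 7.28 → ξ₁ = 7.28 ξ₂.
Substitute: (2·7.28 + 1) ξ₂ = 129.5 → ξ₂ = 8.322 mol, ξ₁ = 60.59 mol.
Outlet amounts (n = n₀ + Σ ν·ξ):
  F: 382 − 2(60.59) − 1(8.322) = 252.5
  E: 703.4 − 2(60.59) − 1(8.322) = 573.9
  D: 0 + 1(60.59) = 60.59
  H: 0 + 1(8.322) = 8.322
Total out = 895.3 mol; y_E = 573.9 / 895.3 = 0.641.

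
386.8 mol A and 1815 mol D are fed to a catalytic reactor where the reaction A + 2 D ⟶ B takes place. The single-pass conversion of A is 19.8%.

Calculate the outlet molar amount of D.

A reacted = 0.198 × 386.8 = 76.59 mol; ν_A = −1, so ξ = 76.59/1 = 76.59 mol.
Outlet amounts (n = n₀ + ν ξ):
  A: 386.8 − 1(76.59) = 310.2
  D: 1815 − 2(76.59) = 1662
  B: 0 + 1(76.59) = 76.59

1660 mol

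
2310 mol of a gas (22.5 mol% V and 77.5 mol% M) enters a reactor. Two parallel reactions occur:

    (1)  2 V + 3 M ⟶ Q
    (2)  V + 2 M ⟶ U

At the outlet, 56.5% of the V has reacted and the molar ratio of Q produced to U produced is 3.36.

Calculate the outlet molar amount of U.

Conversion of V: V consumed = 0.565 × 519.8 = 293.7 mol = 2ξ₁ + 1ξ₂.
Selectivity: 1ξ₁ / (1ξ₂) = 3.36 → ξ₁ = 3.36 ξ₂.
Substitute: (2·3.36 + 1) ξ₂ = 293.7 → ξ₂ = 38.04 mol, ξ₁ = 127.8 mol.
Outlet amounts (n = n₀ + Σ ν·ξ):
  V: 519.8 − 2(127.8) − 1(38.04) = 226.1
  M: 1790 − 3(127.8) − 2(38.04) = 1331
  Q: 0 + 1(127.8) = 127.8
  U: 0 + 1(38.04) = 38.04

38 mol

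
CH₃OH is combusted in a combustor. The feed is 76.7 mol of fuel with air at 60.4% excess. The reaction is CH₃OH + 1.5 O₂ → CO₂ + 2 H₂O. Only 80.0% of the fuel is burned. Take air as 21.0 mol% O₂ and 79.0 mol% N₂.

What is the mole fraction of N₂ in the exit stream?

0.704

Stoichiometric O₂ = 1.5 × 76.7 = 115.1 mol; O₂ fed = 115.1 × 1.604 = 184.5 mol.
N₂ fed = 184.5 × 79/21 = 694.2 mol.
Fuel reacted = 0.8 × 76.7 → ξ = 61.36 mol.
Outlet (n = n₀ + ν ξ):
  CH₃OH: 76.7 − 1(61.36) = 15.34
  O₂: 184.5 − 1.5(61.36) = 92.5
  N₂: 694.2 (inert)
  CO₂: 0 + 1(61.36) = 61.36
  H₂O: 0 + 2(61.36) = 122.7
Total out = 986.1 mol; y_N₂ = 694.2 / 986.1 = 0.704.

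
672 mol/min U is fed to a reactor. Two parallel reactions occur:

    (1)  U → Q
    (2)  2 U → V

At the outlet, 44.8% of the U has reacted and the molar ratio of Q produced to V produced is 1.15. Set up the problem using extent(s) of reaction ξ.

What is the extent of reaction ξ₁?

ξ₁ = 110 mol/min

Conversion of U: U consumed = 0.448 × 672 = 301.1 mol/min = 1ξ₁ + 2ξ₂.
Selectivity: 1ξ₁ / (1ξ₂) = 1.15 → ξ₁ = 1.15 ξ₂.
Substitute: (1·1.15 + 2) ξ₂ = 301.1 → ξ₂ = 95.57 mol/min, ξ₁ = 109.9 mol/min.
Outlet amounts (n = n₀ + Σ ν·ξ):
  U: 672 − 1(109.9) − 2(95.57) = 370.9
  Q: 0 + 1(109.9) = 109.9
  V: 0 + 1(95.57) = 95.57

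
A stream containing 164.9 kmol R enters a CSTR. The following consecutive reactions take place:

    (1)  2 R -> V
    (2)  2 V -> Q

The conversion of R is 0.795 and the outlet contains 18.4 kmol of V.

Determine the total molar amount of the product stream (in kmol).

Conversion of R: R consumed = 2ξ₁ = 0.795 × 164.9 → ξ₁ = 65.55 kmol.
V balance: n_V = 0 + 1ξ₁ − 2ξ₂ = 18.4 → ξ₂ = (1·65.55 − 18.4)/2 = 23.57 kmol.
Outlet amounts (n = n₀ + Σ ν·ξ):
  R: 164.9 − 2(65.55) = 33.8
  V: 0 + 1(65.55) − 2(23.57) = 18.4
  Q: 0 + 1(23.57) = 23.57
Total out = 33.8 + 18.4 + 23.57 = 75.78 kmol.

75.8 kmol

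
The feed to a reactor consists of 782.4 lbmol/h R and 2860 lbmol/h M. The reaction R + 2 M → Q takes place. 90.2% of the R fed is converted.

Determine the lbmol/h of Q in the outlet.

706 lbmol/h

R reacted = 0.902 × 782.4 = 705.7 lbmol/h; ν_R = −1, so ξ = 705.7/1 = 705.7 lbmol/h.
Outlet amounts (n = n₀ + ν ξ):
  R: 782.4 − 1(705.7) = 76.68
  M: 2860 − 2(705.7) = 1449
  Q: 0 + 1(705.7) = 705.7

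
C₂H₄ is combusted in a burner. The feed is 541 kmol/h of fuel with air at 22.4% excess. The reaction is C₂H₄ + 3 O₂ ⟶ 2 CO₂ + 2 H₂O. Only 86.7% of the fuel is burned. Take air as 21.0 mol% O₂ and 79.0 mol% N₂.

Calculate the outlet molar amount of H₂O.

938 kmol/h

Stoichiometric O₂ = 3 × 541 = 1623 kmol/h; O₂ fed = 1623 × 1.224 = 1987 kmol/h.
N₂ fed = 1987 × 79/21 = 7473 kmol/h.
Fuel reacted = 0.867 × 541 → ξ = 469 kmol/h.
Outlet (n = n₀ + ν ξ):
  C₂H₄: 541 − 1(469) = 71.95
  O₂: 1987 − 3(469) = 579.4
  N₂: 7473 (inert)
  CO₂: 0 + 2(469) = 938.1
  H₂O: 0 + 2(469) = 938.1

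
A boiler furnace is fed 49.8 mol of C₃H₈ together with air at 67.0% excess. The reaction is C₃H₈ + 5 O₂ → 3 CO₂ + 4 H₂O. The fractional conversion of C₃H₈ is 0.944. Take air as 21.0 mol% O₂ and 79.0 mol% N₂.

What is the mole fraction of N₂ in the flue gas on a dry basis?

Stoichiometric O₂ = 5 × 49.8 = 249 mol; O₂ fed = 249 × 1.670 = 415.8 mol.
N₂ fed = 415.8 × 79/21 = 1564 mol.
Fuel reacted = 0.944 × 49.8 → ξ = 47.01 mol.
Outlet (n = n₀ + ν ξ):
  C₃H₈: 49.8 − 1(47.01) = 2.789
  O₂: 415.8 − 5(47.01) = 180.8
  N₂: 1564 (inert)
  CO₂: 0 + 3(47.01) = 141
  H₂O: 0 + 4(47.01) = 188
Dry total = 1889 mol; y_N₂ (dry) = 1564 / 1889 = 0.8282.

0.828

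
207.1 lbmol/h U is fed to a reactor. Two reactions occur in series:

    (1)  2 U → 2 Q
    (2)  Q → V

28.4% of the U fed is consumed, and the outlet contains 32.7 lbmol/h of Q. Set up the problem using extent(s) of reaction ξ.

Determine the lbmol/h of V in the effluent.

26.1 lbmol/h

Conversion of U: U consumed = 2ξ₁ = 0.284 × 207.1 → ξ₁ = 29.41 lbmol/h.
Q balance: n_Q = 0 + 2ξ₁ − 1ξ₂ = 32.7 → ξ₂ = (2·29.41 − 32.7)/1 = 26.12 lbmol/h.
Outlet amounts (n = n₀ + Σ ν·ξ):
  U: 207.1 − 2(29.41) = 148.3
  Q: 0 + 2(29.41) − 1(26.12) = 32.7
  V: 0 + 1(26.12) = 26.12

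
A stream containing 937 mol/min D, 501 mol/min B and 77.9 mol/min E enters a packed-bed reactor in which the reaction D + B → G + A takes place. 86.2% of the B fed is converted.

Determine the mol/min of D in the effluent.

B reacted = 0.862 × 501 = 431.9 mol/min; ν_B = −1, so ξ = 431.9/1 = 431.9 mol/min.
Outlet amounts (n = n₀ + ν ξ):
  D: 937 − 1(431.9) = 505.1
  B: 501 − 1(431.9) = 69.14
  G: 0 + 1(431.9) = 431.9
  A: 0 + 1(431.9) = 431.9
  E: 77.9 (inert)

505 mol/min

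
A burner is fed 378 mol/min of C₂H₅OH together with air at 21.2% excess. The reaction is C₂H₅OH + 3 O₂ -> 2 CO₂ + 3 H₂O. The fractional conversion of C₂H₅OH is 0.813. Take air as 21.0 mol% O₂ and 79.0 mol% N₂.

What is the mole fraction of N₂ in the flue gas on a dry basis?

0.82

Stoichiometric O₂ = 3 × 378 = 1134 mol/min; O₂ fed = 1134 × 1.212 = 1374 mol/min.
N₂ fed = 1374 × 79/21 = 5170 mol/min.
Fuel reacted = 0.813 × 378 → ξ = 307.3 mol/min.
Outlet (n = n₀ + ν ξ):
  C₂H₅OH: 378 − 1(307.3) = 70.69
  O₂: 1374 − 3(307.3) = 452.5
  N₂: 5170 (inert)
  CO₂: 0 + 2(307.3) = 614.6
  H₂O: 0 + 3(307.3) = 921.9
Dry total = 6308 mol/min; y_N₂ (dry) = 5170 / 6308 = 0.8196.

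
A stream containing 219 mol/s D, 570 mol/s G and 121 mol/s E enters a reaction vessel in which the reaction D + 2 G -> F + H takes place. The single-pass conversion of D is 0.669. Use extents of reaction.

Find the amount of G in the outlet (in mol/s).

277 mol/s

D reacted = 0.669 × 219 = 146.5 mol/s; ν_D = −1, so ξ = 146.5/1 = 146.5 mol/s.
Outlet amounts (n = n₀ + ν ξ):
  D: 219 − 1(146.5) = 72.49
  G: 570 − 2(146.5) = 277
  F: 0 + 1(146.5) = 146.5
  H: 0 + 1(146.5) = 146.5
  E: 121 (inert)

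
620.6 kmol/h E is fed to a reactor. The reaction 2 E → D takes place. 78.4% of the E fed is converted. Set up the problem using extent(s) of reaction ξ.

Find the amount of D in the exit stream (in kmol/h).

E reacted = 0.784 × 620.6 = 486.6 kmol/h; ν_E = −2, so ξ = 486.6/2 = 243.3 kmol/h.
Outlet amounts (n = n₀ + ν ξ):
  E: 620.6 − 2(243.3) = 134
  D: 0 + 1(243.3) = 243.3

243 kmol/h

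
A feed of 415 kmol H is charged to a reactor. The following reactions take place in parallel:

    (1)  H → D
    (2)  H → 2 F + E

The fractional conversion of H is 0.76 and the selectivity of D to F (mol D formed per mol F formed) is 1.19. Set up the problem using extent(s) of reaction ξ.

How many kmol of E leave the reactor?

93.3 kmol

Conversion of H: H consumed = 0.76 × 415 = 315.4 kmol = 1ξ₁ + 1ξ₂.
Selectivity: 1ξ₁ / (2ξ₂) = 1.19 → ξ₁ = 2.38 ξ₂.
Substitute: (1·2.38 + 1) ξ₂ = 315.4 → ξ₂ = 93.31 kmol, ξ₁ = 222.1 kmol.
Outlet amounts (n = n₀ + Σ ν·ξ):
  H: 415 − 1(222.1) − 1(93.31) = 99.6
  D: 0 + 1(222.1) = 222.1
  F: 0 + 2(93.31) = 186.6
  E: 0 + 1(93.31) = 93.31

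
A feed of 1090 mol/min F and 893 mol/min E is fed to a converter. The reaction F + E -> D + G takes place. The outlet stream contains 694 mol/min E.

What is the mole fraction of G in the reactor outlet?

For E: n = n₀ − 1ξ → 694 = 893 − 1ξ, giving ξ = 199 mol/min.
Outlet amounts (n = n₀ + ν ξ):
  F: 1090 − 1(199) = 891
  E: 893 − 1(199) = 694
  D: 0 + 1(199) = 199
  G: 0 + 1(199) = 199
Total out = 1983 mol/min; y_G = 199 / 1983 = 0.1004.

0.1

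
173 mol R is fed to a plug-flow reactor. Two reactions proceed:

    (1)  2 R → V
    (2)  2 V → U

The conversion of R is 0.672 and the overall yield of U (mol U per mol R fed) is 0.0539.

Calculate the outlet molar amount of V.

39.5 mol

Conversion of R: R consumed = 2ξ₁ = 0.672 × 173 → ξ₁ = 58.13 mol.
Yield of U: 1ξ₂ / 173 = 0.0539 → ξ₂ = 9.325 mol.
Outlet amounts (n = n₀ + Σ ν·ξ):
  R: 173 − 2(58.13) = 56.74
  V: 0 + 1(58.13) − 2(9.325) = 39.48
  U: 0 + 1(9.325) = 9.325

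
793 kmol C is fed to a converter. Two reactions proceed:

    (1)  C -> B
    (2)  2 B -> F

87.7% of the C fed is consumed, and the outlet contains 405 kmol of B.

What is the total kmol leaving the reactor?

648 kmol

Conversion of C: C consumed = 1ξ₁ = 0.877 × 793 → ξ₁ = 695.5 kmol.
B balance: n_B = 0 + 1ξ₁ − 2ξ₂ = 405 → ξ₂ = (1·695.5 − 405)/2 = 145.2 kmol.
Outlet amounts (n = n₀ + Σ ν·ξ):
  C: 793 − 1(695.5) = 97.54
  B: 0 + 1(695.5) − 2(145.2) = 405
  F: 0 + 1(145.2) = 145.2
Total out = 97.54 + 405 + 145.2 = 647.8 kmol.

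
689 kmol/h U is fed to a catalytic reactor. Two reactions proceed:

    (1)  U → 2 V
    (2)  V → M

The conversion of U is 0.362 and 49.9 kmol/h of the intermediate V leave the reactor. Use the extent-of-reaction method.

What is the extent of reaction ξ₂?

Conversion of U: U consumed = 1ξ₁ = 0.362 × 689 → ξ₁ = 249.4 kmol/h.
V balance: n_V = 0 + 2ξ₁ − 1ξ₂ = 49.9 → ξ₂ = (2·249.4 − 49.9)/1 = 448.9 kmol/h.
Outlet amounts (n = n₀ + Σ ν·ξ):
  U: 689 − 1(249.4) = 439.6
  V: 0 + 2(249.4) − 1(448.9) = 49.9
  M: 0 + 1(448.9) = 448.9

ξ₂ = 449 kmol/h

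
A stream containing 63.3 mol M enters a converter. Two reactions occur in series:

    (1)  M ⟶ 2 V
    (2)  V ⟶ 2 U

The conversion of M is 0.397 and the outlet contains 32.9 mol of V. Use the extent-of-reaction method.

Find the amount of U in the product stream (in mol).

34.7 mol

Conversion of M: M consumed = 1ξ₁ = 0.397 × 63.3 → ξ₁ = 25.13 mol.
V balance: n_V = 0 + 2ξ₁ − 1ξ₂ = 32.9 → ξ₂ = (2·25.13 − 32.9)/1 = 17.36 mol.
Outlet amounts (n = n₀ + Σ ν·ξ):
  M: 63.3 − 1(25.13) = 38.17
  V: 0 + 2(25.13) − 1(17.36) = 32.9
  U: 0 + 2(17.36) = 34.72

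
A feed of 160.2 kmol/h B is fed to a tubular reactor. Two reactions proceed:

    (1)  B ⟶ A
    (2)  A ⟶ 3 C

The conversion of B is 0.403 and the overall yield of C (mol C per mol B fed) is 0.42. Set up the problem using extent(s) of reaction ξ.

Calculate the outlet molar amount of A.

42.1 kmol/h

Conversion of B: B consumed = 1ξ₁ = 0.403 × 160.2 → ξ₁ = 64.56 kmol/h.
Yield of C: 3ξ₂ / 160.2 = 0.42 → ξ₂ = 22.43 kmol/h.
Outlet amounts (n = n₀ + Σ ν·ξ):
  B: 160.2 − 1(64.56) = 95.64
  A: 0 + 1(64.56) − 1(22.43) = 42.13
  C: 0 + 3(22.43) = 67.28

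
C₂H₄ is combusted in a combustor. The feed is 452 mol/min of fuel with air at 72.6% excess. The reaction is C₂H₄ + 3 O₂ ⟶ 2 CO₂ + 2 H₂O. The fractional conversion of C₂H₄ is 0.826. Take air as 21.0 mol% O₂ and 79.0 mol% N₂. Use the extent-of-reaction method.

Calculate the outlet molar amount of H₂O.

747 mol/min

Stoichiometric O₂ = 3 × 452 = 1356 mol/min; O₂ fed = 1356 × 1.726 = 2340 mol/min.
N₂ fed = 2340 × 79/21 = 8805 mol/min.
Fuel reacted = 0.826 × 452 → ξ = 373.4 mol/min.
Outlet (n = n₀ + ν ξ):
  C₂H₄: 452 − 1(373.4) = 78.65
  O₂: 2340 − 3(373.4) = 1220
  N₂: 8805 (inert)
  CO₂: 0 + 2(373.4) = 746.7
  H₂O: 0 + 2(373.4) = 746.7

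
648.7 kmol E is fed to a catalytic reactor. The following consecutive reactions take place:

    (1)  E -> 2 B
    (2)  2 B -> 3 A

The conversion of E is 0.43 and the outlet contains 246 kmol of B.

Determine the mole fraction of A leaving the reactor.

Conversion of E: E consumed = 1ξ₁ = 0.43 × 648.7 → ξ₁ = 278.9 kmol.
B balance: n_B = 0 + 2ξ₁ − 2ξ₂ = 246 → ξ₂ = (2·278.9 − 246)/2 = 155.9 kmol.
Outlet amounts (n = n₀ + Σ ν·ξ):
  E: 648.7 − 1(278.9) = 369.8
  B: 0 + 2(278.9) − 2(155.9) = 246
  A: 0 + 3(155.9) = 467.8
Total out = 1084 kmol; y_A = 467.8 / 1084 = 0.4317.

0.432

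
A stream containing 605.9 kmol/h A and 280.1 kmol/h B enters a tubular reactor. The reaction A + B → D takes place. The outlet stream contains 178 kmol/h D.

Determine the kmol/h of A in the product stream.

For D: n = n₀ + 1ξ → 178 = 0 + 1ξ, giving ξ = 178 kmol/h.
Outlet amounts (n = n₀ + ν ξ):
  A: 605.9 − 1(178) = 427.9
  B: 280.1 − 1(178) = 102.1
  D: 0 + 1(178) = 178

428 kmol/h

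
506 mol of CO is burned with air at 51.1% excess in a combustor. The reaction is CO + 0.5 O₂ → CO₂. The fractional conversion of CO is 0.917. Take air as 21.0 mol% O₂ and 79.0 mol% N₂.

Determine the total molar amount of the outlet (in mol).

Stoichiometric O₂ = 0.5 × 506 = 253 mol; O₂ fed = 253 × 1.511 = 382.3 mol.
N₂ fed = 382.3 × 79/21 = 1438 mol.
Fuel reacted = 0.917 × 506 → ξ = 464 mol.
Outlet (n = n₀ + ν ξ):
  CO: 506 − 1(464) = 42
  O₂: 382.3 − 0.5(464) = 150.3
  N₂: 1438 (inert)
  CO₂: 0 + 1(464) = 464
Total out = 42 + 150.3 + 1438 + 464 = 2094 mol.

2090 mol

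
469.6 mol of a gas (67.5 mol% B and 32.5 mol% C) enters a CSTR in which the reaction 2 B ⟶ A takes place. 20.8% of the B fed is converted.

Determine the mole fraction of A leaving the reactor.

B reacted = 0.208 × 317 = 65.93 mol; ν_B = −2, so ξ = 65.93/2 = 32.97 mol.
Outlet amounts (n = n₀ + ν ξ):
  B: 317 − 2(32.97) = 251
  A: 0 + 1(32.97) = 32.97
  C: 152.6 (inert)
Total out = 436.6 mol; y_A = 32.97 / 436.6 = 0.0755.

0.0755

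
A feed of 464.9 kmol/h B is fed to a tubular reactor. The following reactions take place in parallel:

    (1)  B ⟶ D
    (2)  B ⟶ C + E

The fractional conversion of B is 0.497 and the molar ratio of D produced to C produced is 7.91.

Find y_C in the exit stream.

0.0528

Conversion of B: B consumed = 0.497 × 464.9 = 231.1 kmol/h = 1ξ₁ + 1ξ₂.
Selectivity: 1ξ₁ / (1ξ₂) = 7.91 → ξ₁ = 7.91 ξ₂.
Substitute: (1·7.91 + 1) ξ₂ = 231.1 → ξ₂ = 25.93 kmol/h, ξ₁ = 205.1 kmol/h.
Outlet amounts (n = n₀ + Σ ν·ξ):
  B: 464.9 − 1(205.1) − 1(25.93) = 233.8
  D: 0 + 1(205.1) = 205.1
  C: 0 + 1(25.93) = 25.93
  E: 0 + 1(25.93) = 25.93
Total out = 490.8 kmol/h; y_C = 25.93 / 490.8 = 0.05283.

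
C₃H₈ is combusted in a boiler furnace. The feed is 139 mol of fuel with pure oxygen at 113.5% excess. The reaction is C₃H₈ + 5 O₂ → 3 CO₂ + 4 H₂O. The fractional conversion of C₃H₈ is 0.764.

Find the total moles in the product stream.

1730 mol

Stoichiometric O₂ = 5 × 139 = 695 mol; O₂ fed = 695 × 2.135 = 1484 mol.
Fuel reacted = 0.764 × 139 → ξ = 106.2 mol.
Outlet (n = n₀ + ν ξ):
  C₃H₈: 139 − 1(106.2) = 32.8
  O₂: 1484 − 5(106.2) = 952.8
  CO₂: 0 + 3(106.2) = 318.6
  H₂O: 0 + 4(106.2) = 424.8
Total out = 32.8 + 952.8 + 318.6 + 424.8 = 1729 mol.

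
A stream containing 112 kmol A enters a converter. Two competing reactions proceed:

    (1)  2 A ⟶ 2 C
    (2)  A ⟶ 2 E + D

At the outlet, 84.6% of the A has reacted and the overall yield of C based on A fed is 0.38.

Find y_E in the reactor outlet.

0.482

Yield of C: 2ξ₁ / 112 = 0.38 → ξ₁ = 21.28 kmol.
Conversion of A: 2ξ₁ + 1ξ₂ = 0.846 × 112 = 94.75 → ξ₂ = 52.19 kmol.
Outlet amounts (n = n₀ + Σ ν·ξ):
  A: 112 − 2(21.28) − 1(52.19) = 17.25
  C: 0 + 2(21.28) = 42.56
  E: 0 + 2(52.19) = 104.4
  D: 0 + 1(52.19) = 52.19
Total out = 216.4 kmol; y_E = 104.4 / 216.4 = 0.4824.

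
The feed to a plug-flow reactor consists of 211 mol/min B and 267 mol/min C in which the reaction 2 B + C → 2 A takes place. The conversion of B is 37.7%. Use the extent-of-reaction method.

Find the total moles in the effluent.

B reacted = 0.377 × 211 = 79.55 mol/min; ν_B = −2, so ξ = 79.55/2 = 39.77 mol/min.
Outlet amounts (n = n₀ + ν ξ):
  B: 211 − 2(39.77) = 131.5
  C: 267 − 1(39.77) = 227.2
  A: 0 + 2(39.77) = 79.55
Total out = 131.5 + 227.2 + 79.55 = 438.2 mol/min.

438 mol/min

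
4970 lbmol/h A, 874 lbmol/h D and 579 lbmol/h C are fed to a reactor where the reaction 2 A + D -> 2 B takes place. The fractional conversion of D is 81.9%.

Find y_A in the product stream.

D reacted = 0.819 × 874 = 715.8 lbmol/h; ν_D = −1, so ξ = 715.8/1 = 715.8 lbmol/h.
Outlet amounts (n = n₀ + ν ξ):
  A: 4970 − 2(715.8) = 3538
  D: 874 − 1(715.8) = 158.2
  B: 0 + 2(715.8) = 1432
  C: 579 (inert)
Total out = 5707 lbmol/h; y_A = 3538 / 5707 = 0.62.

0.62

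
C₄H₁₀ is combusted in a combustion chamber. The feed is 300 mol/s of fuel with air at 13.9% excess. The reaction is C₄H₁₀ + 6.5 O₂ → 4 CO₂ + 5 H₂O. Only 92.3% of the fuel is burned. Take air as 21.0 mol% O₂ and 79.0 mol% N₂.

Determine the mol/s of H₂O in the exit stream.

Stoichiometric O₂ = 6.5 × 300 = 1950 mol/s; O₂ fed = 1950 × 1.139 = 2221 mol/s.
N₂ fed = 2221 × 79/21 = 8355 mol/s.
Fuel reacted = 0.923 × 300 → ξ = 276.9 mol/s.
Outlet (n = n₀ + ν ξ):
  C₄H₁₀: 300 − 1(276.9) = 23.1
  O₂: 2221 − 6.5(276.9) = 421.2
  N₂: 8355 (inert)
  CO₂: 0 + 4(276.9) = 1108
  H₂O: 0 + 5(276.9) = 1385

1380 mol/s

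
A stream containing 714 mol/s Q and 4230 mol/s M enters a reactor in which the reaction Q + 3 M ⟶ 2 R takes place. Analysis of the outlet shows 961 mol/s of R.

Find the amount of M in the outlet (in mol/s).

For R: n = n₀ + 2ξ → 961 = 0 + 2ξ, giving ξ = 480.5 mol/s.
Outlet amounts (n = n₀ + ν ξ):
  Q: 714 − 1(480.5) = 233.5
  M: 4230 − 3(480.5) = 2788
  R: 0 + 2(480.5) = 961

2790 mol/s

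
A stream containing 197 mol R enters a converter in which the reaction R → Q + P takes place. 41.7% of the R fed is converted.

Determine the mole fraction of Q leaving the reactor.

0.294

R reacted = 0.417 × 197 = 82.15 mol; ν_R = −1, so ξ = 82.15/1 = 82.15 mol.
Outlet amounts (n = n₀ + ν ξ):
  R: 197 − 1(82.15) = 114.9
  Q: 0 + 1(82.15) = 82.15
  P: 0 + 1(82.15) = 82.15
Total out = 279.1 mol; y_Q = 82.15 / 279.1 = 0.2943.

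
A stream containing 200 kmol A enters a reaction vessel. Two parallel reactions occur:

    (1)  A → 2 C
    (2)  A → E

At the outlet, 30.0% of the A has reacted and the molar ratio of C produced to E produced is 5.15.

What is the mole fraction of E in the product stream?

0.069

Conversion of A: A consumed = 0.3 × 200 = 60 kmol = 1ξ₁ + 1ξ₂.
Selectivity: 2ξ₁ / (1ξ₂) = 5.15 → ξ₁ = 2.575 ξ₂.
Substitute: (1·2.575 + 1) ξ₂ = 60 → ξ₂ = 16.78 kmol, ξ₁ = 43.22 kmol.
Outlet amounts (n = n₀ + Σ ν·ξ):
  A: 200 − 1(43.22) − 1(16.78) = 140
  C: 0 + 2(43.22) = 86.43
  E: 0 + 1(16.78) = 16.78
Total out = 243.2 kmol; y_E = 16.78 / 243.2 = 0.06901.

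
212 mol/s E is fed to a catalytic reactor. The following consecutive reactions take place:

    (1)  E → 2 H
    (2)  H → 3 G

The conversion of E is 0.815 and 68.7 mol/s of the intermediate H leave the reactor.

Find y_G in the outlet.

Conversion of E: E consumed = 1ξ₁ = 0.815 × 212 → ξ₁ = 172.8 mol/s.
H balance: n_H = 0 + 2ξ₁ − 1ξ₂ = 68.7 → ξ₂ = (2·172.8 − 68.7)/1 = 276.9 mol/s.
Outlet amounts (n = n₀ + Σ ν·ξ):
  E: 212 − 1(172.8) = 39.22
  H: 0 + 2(172.8) − 1(276.9) = 68.7
  G: 0 + 3(276.9) = 830.6
Total out = 938.5 mol/s; y_G = 830.6 / 938.5 = 0.885.

0.885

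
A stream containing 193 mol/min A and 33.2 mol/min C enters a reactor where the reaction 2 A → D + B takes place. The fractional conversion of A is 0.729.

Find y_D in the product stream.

0.311

A reacted = 0.729 × 193 = 140.7 mol/min; ν_A = −2, so ξ = 140.7/2 = 70.35 mol/min.
Outlet amounts (n = n₀ + ν ξ):
  A: 193 − 2(70.35) = 52.3
  D: 0 + 1(70.35) = 70.35
  B: 0 + 1(70.35) = 70.35
  C: 33.2 (inert)
Total out = 226.2 mol/min; y_D = 70.35 / 226.2 = 0.311.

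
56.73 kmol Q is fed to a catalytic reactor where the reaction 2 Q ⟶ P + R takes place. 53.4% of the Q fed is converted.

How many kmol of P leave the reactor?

Q reacted = 0.534 × 56.73 = 30.29 kmol; ν_Q = −2, so ξ = 30.29/2 = 15.15 kmol.
Outlet amounts (n = n₀ + ν ξ):
  Q: 56.73 − 2(15.15) = 26.44
  P: 0 + 1(15.15) = 15.15
  R: 0 + 1(15.15) = 15.15

15.1 kmol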